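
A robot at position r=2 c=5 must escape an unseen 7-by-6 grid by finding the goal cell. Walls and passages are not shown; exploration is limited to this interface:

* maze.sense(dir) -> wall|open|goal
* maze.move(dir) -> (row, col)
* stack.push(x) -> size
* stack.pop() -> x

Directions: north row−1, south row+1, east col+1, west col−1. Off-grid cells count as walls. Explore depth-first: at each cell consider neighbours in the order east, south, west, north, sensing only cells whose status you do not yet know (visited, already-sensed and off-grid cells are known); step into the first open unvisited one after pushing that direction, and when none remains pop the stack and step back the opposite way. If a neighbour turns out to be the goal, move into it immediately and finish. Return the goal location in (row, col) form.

>> sense(dir='south')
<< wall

>> sense(dir='west')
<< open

>> push(x='west')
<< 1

>> move(dir='west')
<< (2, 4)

>> sense(dir='south')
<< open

>> push(x='south')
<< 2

>> move(dir='south')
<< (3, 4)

>> sense(dir='south')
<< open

>> push(x='south')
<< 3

>> move(dir='south')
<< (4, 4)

>> sense(dir='east')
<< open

>> push(x='east')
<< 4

>> move(dir='east')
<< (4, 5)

>> sense(dir='south')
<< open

>> push(x='south')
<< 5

>> move(dir='south')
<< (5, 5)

>> sense(dir='south')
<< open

>> push(x='south')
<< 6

>> move(dir='south')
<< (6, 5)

>> sense(dir='west')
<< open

>> push(x='west')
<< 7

>> move(dir='west')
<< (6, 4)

>> sense(dir='west')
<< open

>> push(x='west')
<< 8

>> move(dir='west')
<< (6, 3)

>> sense(dir='west')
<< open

>> push(x='west')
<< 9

>> move(dir='west')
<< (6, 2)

>> sense(dir='west')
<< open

>> push(x='west')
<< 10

>> move(dir='west')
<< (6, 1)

>> sense(dir='west')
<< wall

>> sense(dir='north')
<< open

>> push(x='north')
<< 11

>> move(dir='north')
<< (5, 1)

>> sense(dir='east')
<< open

>> push(x='east')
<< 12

>> move(dir='east')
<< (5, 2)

>> sense(dir='east')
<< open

>> push(x='east')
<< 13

>> move(dir='east')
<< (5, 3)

>> sense(dir='east')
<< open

>> push(x='east')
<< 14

>> move(dir='east')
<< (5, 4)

>> pop()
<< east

>> move(dir='west')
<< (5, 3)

>> sense(dir='north')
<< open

>> push(x='north')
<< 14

>> move(dir='north')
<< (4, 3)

>> sense(dir='west')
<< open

>> push(x='west')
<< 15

>> move(dir='west')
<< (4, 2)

>> sense(dir='west')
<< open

>> push(x='west')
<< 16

>> move(dir='west')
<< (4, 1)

>> sense(dir='west')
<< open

>> push(x='west')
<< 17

>> move(dir='west')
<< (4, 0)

>> sense(dir='south')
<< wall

>> sense(dir='north')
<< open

>> push(x='north')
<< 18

>> move(dir='north')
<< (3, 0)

>> sense(dir='east')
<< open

>> push(x='east')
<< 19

>> move(dir='east')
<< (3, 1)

>> sense(dir='east')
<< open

>> push(x='east')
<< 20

>> move(dir='east')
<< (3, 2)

>> sense(dir='east')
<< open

>> push(x='east')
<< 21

>> move(dir='east')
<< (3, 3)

>> sense(dir='north')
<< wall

>> pop()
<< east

>> move(dir='west')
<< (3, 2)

>> sense(dir='north')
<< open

>> push(x='north')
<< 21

>> move(dir='north')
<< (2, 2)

>> sense(dir='west')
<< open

>> push(x='west')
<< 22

>> move(dir='west')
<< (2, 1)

>> sense(dir='west')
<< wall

>> sense(dir='north')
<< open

>> push(x='north')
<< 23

>> move(dir='north')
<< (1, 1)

>> sense(dir='east')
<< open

>> push(x='east')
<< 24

>> move(dir='east')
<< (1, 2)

>> sense(dir='east')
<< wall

>> sense(dir='north')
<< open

>> push(x='north')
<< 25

>> move(dir='north')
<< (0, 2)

>> sense(dir='east')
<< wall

>> sense(dir='west')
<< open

>> push(x='west')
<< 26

>> move(dir='west')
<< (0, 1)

>> sense(dir='west')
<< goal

>> move(dir='west')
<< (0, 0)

Answer: (0, 0)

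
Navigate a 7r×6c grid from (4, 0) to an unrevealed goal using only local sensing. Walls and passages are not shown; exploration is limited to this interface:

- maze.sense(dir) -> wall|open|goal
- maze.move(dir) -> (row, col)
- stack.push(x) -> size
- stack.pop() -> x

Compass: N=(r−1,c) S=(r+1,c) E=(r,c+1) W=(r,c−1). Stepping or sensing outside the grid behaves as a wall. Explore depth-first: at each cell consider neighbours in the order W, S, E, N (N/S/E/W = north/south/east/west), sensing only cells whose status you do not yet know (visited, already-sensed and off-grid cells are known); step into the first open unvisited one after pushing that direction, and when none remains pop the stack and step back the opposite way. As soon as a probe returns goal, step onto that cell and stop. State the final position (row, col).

>> maze.sense(dir: south)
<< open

>> stack.push(x: south)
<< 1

>> maze.move(dir: south)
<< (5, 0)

>> maze.sense(dir: south)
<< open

>> stack.push(x: south)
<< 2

>> maze.move(dir: south)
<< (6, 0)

>> maze.sense(dir: east)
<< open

>> stack.push(x: east)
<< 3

>> maze.move(dir: east)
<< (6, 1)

>> maze.sense(dir: east)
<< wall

>> maze.sense(dir: north)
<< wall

>> stack.pop()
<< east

>> maze.move(dir: west)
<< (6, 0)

>> stack.pop()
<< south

>> maze.move(dir: north)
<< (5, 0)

>> stack.pop()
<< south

>> maze.move(dir: north)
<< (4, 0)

>> maze.sense(dir: east)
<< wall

>> maze.sense(dir: north)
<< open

>> stack.push(x: north)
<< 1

>> maze.move(dir: north)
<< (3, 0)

>> maze.sense(dir: east)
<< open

>> stack.push(x: east)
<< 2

>> maze.move(dir: east)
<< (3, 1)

>> maze.sense(dir: east)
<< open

>> stack.push(x: east)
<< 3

>> maze.move(dir: east)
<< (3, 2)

>> maze.sense(dir: south)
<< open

>> stack.push(x: south)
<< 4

>> maze.move(dir: south)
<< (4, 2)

>> maze.sense(dir: south)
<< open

>> stack.push(x: south)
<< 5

>> maze.move(dir: south)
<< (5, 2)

>> maze.sense(dir: east)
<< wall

>> stack.pop()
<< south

>> maze.move(dir: north)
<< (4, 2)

>> maze.sense(dir: east)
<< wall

>> stack.pop()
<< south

>> maze.move(dir: north)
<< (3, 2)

>> maze.sense(dir: east)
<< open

>> stack.push(x: east)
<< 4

>> maze.move(dir: east)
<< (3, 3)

>> maze.sense(dir: east)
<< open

>> stack.push(x: east)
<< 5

>> maze.move(dir: east)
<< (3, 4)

>> maze.sense(dir: south)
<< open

>> stack.push(x: south)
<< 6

>> maze.move(dir: south)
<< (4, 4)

>> maze.sense(dir: south)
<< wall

>> maze.sense(dir: east)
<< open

>> stack.push(x: east)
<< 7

>> maze.move(dir: east)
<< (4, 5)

>> maze.sense(dir: south)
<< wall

>> maze.sense(dir: north)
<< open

>> stack.push(x: north)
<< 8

>> maze.move(dir: north)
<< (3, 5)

>> maze.sense(dir: north)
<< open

>> stack.push(x: north)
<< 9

>> maze.move(dir: north)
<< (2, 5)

>> maze.sense(dir: west)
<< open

>> stack.push(x: west)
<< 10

>> maze.move(dir: west)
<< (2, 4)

>> maze.sense(dir: west)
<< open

>> stack.push(x: west)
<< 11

>> maze.move(dir: west)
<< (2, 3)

>> maze.sense(dir: west)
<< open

>> stack.push(x: west)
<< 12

>> maze.move(dir: west)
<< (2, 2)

>> maze.sense(dir: west)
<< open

>> stack.push(x: west)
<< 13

>> maze.move(dir: west)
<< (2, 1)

>> maze.sense(dir: west)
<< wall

>> maze.sense(dir: north)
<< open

>> stack.push(x: north)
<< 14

>> maze.move(dir: north)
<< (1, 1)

>> maze.sense(dir: west)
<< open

>> stack.push(x: west)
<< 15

>> maze.move(dir: west)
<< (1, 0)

>> maze.sense(dir: north)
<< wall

>> stack.pop()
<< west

>> maze.move(dir: east)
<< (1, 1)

>> maze.sense(dir: east)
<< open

>> stack.push(x: east)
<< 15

>> maze.move(dir: east)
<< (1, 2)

>> maze.sense(dir: east)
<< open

>> stack.push(x: east)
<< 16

>> maze.move(dir: east)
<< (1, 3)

>> maze.sense(dir: east)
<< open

>> stack.push(x: east)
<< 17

>> maze.move(dir: east)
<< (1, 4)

>> maze.sense(dir: east)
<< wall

>> maze.sense(dir: north)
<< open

>> stack.push(x: north)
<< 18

>> maze.move(dir: north)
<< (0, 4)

>> maze.sense(dir: west)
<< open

>> stack.push(x: west)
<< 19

>> maze.move(dir: west)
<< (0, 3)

>> maze.sense(dir: west)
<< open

>> stack.push(x: west)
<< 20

>> maze.move(dir: west)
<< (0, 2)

>> maze.sense(dir: west)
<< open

>> stack.push(x: west)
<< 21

>> maze.move(dir: west)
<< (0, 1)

>> stack.pop()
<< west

>> maze.move(dir: east)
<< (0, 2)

>> stack.pop()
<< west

>> maze.move(dir: east)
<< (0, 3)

>> stack.pop()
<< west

>> maze.move(dir: east)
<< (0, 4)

>> maze.sense(dir: east)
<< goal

>> maze.move(dir: east)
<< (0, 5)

Answer: (0, 5)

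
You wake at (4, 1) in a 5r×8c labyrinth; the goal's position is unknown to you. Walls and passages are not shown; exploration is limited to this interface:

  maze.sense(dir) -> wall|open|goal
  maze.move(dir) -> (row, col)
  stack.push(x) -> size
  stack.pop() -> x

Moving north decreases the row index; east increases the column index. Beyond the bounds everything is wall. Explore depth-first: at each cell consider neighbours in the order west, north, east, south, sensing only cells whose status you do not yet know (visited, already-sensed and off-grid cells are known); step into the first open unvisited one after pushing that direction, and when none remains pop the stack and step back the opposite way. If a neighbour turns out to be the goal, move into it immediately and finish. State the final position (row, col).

% sense dir: west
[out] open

% push x: west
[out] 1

% move dir: west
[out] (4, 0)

% sense dir: north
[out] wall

% pop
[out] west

% move dir: east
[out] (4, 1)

% sense dir: north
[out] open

% push x: north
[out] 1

% move dir: north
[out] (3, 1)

% sense dir: north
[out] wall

% sense dir: east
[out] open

% push x: east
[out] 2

% move dir: east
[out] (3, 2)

% sense dir: north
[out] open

% push x: north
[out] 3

% move dir: north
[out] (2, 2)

% sense dir: north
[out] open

% push x: north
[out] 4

% move dir: north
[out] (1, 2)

% sense dir: west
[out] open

% push x: west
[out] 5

% move dir: west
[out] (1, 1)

% sense dir: west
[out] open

% push x: west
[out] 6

% move dir: west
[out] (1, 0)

% sense dir: north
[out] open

% push x: north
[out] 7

% move dir: north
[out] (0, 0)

% sense dir: east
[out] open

% push x: east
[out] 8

% move dir: east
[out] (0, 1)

% sense dir: east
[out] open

% push x: east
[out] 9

% move dir: east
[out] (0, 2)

% sense dir: east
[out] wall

% pop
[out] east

% move dir: west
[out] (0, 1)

% pop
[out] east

% move dir: west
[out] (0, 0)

% pop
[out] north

% move dir: south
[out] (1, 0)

% sense dir: south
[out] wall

% pop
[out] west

% move dir: east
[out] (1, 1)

% pop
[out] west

% move dir: east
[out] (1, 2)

% sense dir: east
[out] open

% push x: east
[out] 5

% move dir: east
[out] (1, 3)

% sense dir: east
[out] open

% push x: east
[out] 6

% move dir: east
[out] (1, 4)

% sense dir: north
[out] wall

% sense dir: east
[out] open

% push x: east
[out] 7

% move dir: east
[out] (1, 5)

% sense dir: north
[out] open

% push x: north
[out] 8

% move dir: north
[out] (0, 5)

% sense dir: east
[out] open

% push x: east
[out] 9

% move dir: east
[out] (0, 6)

% sense dir: east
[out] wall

% sense dir: south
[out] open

% push x: south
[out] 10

% move dir: south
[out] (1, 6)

% sense dir: east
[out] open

% push x: east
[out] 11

% move dir: east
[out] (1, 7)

% sense dir: south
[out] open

% push x: south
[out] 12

% move dir: south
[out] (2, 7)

% sense dir: west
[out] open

% push x: west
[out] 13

% move dir: west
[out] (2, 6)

% sense dir: west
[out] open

% push x: west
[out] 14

% move dir: west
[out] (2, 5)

% sense dir: west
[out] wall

% sense dir: south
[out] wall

% pop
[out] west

% move dir: east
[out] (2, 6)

% sense dir: south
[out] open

% push x: south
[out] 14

% move dir: south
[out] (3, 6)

% sense dir: east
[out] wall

% sense dir: south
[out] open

% push x: south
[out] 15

% move dir: south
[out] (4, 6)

% sense dir: west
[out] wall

% sense dir: east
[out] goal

% move dir: east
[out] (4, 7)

Answer: (4, 7)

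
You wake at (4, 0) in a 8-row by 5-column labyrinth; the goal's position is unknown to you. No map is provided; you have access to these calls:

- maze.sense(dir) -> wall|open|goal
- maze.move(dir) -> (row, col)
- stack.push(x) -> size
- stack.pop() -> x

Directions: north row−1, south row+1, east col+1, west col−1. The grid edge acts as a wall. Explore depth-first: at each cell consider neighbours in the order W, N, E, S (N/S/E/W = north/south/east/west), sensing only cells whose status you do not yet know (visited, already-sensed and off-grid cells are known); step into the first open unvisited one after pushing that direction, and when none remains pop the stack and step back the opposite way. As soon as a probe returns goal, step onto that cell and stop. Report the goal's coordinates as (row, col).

! sense(dir=north) == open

! push(x=north) == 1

! move(dir=north) == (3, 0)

! sense(dir=north) == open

! push(x=north) == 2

! move(dir=north) == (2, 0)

! sense(dir=north) == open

! push(x=north) == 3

! move(dir=north) == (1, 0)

! sense(dir=north) == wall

! sense(dir=east) == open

! push(x=east) == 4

! move(dir=east) == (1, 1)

! sense(dir=north) == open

! push(x=north) == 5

! move(dir=north) == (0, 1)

! sense(dir=east) == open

! push(x=east) == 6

! move(dir=east) == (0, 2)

! sense(dir=east) == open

! push(x=east) == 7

! move(dir=east) == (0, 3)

! sense(dir=east) == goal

! move(dir=east) == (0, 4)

Answer: (0, 4)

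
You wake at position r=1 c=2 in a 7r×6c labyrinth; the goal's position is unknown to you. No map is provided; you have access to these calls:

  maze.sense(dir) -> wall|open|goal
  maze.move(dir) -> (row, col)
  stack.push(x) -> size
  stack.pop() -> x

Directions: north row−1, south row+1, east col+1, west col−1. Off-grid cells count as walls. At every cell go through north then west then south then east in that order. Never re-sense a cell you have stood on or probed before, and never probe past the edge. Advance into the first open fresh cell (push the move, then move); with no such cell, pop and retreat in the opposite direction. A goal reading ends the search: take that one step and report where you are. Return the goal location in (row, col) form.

>>> sense dir=north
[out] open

>>> push x=north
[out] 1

>>> move dir=north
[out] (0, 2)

>>> sense dir=west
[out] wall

>>> sense dir=east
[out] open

>>> push x=east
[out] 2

>>> move dir=east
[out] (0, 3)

>>> sense dir=south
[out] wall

>>> sense dir=east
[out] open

>>> push x=east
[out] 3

>>> move dir=east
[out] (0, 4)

>>> sense dir=south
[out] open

>>> push x=south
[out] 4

>>> move dir=south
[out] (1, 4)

>>> sense dir=south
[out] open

>>> push x=south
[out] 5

>>> move dir=south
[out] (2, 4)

>>> sense dir=west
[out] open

>>> push x=west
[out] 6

>>> move dir=west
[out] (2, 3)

>>> sense dir=west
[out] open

>>> push x=west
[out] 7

>>> move dir=west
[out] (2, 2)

>>> sense dir=west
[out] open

>>> push x=west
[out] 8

>>> move dir=west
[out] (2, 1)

>>> sense dir=north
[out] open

>>> push x=north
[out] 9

>>> move dir=north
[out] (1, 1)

>>> sense dir=west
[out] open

>>> push x=west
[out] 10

>>> move dir=west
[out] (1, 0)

>>> sense dir=north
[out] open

>>> push x=north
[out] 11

>>> move dir=north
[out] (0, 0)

>>> pop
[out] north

>>> move dir=south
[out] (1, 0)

>>> sense dir=south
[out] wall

>>> pop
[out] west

>>> move dir=east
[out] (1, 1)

>>> pop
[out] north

>>> move dir=south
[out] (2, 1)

>>> sense dir=south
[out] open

>>> push x=south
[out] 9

>>> move dir=south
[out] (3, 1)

>>> sense dir=west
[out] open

>>> push x=west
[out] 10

>>> move dir=west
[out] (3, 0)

>>> sense dir=south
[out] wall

>>> pop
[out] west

>>> move dir=east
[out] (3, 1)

>>> sense dir=south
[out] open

>>> push x=south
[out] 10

>>> move dir=south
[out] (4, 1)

>>> sense dir=south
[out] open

>>> push x=south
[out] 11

>>> move dir=south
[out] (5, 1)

>>> sense dir=west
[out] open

>>> push x=west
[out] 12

>>> move dir=west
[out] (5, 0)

>>> sense dir=south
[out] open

>>> push x=south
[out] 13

>>> move dir=south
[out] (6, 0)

>>> sense dir=east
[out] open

>>> push x=east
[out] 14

>>> move dir=east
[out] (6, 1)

>>> sense dir=east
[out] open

>>> push x=east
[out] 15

>>> move dir=east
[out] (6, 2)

>>> sense dir=north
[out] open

>>> push x=north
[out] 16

>>> move dir=north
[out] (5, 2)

>>> sense dir=north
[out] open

>>> push x=north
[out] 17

>>> move dir=north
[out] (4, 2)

>>> sense dir=north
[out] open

>>> push x=north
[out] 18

>>> move dir=north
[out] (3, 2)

>>> sense dir=east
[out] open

>>> push x=east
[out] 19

>>> move dir=east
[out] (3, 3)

>>> sense dir=south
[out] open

>>> push x=south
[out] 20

>>> move dir=south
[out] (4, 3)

>>> sense dir=south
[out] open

>>> push x=south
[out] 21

>>> move dir=south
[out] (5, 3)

>>> sense dir=south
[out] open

>>> push x=south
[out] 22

>>> move dir=south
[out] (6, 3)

>>> sense dir=east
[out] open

>>> push x=east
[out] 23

>>> move dir=east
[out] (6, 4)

>>> sense dir=north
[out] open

>>> push x=north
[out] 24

>>> move dir=north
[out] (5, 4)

>>> sense dir=north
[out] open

>>> push x=north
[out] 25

>>> move dir=north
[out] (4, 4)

>>> sense dir=north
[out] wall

>>> sense dir=east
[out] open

>>> push x=east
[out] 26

>>> move dir=east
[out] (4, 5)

>>> sense dir=north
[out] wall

>>> sense dir=south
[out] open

>>> push x=south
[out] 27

>>> move dir=south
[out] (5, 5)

>>> sense dir=south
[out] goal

>>> move dir=south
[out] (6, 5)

Answer: (6, 5)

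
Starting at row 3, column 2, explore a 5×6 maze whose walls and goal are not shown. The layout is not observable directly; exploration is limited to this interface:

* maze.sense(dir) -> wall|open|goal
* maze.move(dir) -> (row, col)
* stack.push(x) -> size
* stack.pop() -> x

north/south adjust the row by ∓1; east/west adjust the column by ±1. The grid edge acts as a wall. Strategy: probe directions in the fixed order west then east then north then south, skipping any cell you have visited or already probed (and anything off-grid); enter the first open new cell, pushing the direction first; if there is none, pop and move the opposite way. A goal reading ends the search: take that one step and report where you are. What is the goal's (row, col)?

I call maze.sense(dir→west), — result: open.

Next I call stack.push(x→west), which returns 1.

Then maze.move(dir→west), yielding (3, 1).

Calling maze.sense(dir→west), giving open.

I call stack.push(x→west), : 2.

Next I call maze.move(dir→west), → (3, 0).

I call maze.sense(dir→north), : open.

Then stack.push(x→north), and get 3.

Next I call maze.move(dir→north), and observe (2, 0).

Invoking maze.sense(dir→east), giving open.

I run stack.push(x→east), yielding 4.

Next I call maze.move(dir→east), — result: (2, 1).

Now I run maze.sense(dir→east), and get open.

Then stack.push(x→east), and observe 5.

I try maze.move(dir→east), giving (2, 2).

I run maze.sense(dir→east), giving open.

Using stack.push(x→east), and see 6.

Calling maze.move(dir→east), → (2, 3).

Then maze.sense(dir→east), — result: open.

I run stack.push(x→east), giving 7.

I use maze.move(dir→east), yielding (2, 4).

Now I run maze.sense(dir→east), giving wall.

Now I run maze.sense(dir→north), — result: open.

Calling stack.push(x→north), giving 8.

I run maze.move(dir→north), → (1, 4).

Invoking maze.sense(dir→west), and see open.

I run stack.push(x→west), giving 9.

Now I run maze.move(dir→west), and see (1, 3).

I call maze.sense(dir→west), : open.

I use stack.push(x→west), : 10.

Using maze.move(dir→west), which returns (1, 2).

Next I call maze.sense(dir→west), and see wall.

I use maze.sense(dir→north), : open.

Next I call stack.push(x→north), and get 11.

I try maze.move(dir→north), — result: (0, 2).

Using maze.sense(dir→west), and see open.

Next I call stack.push(x→west), — result: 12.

I use maze.move(dir→west), — result: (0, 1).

I invoke maze.sense(dir→west), → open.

Invoking stack.push(x→west), — result: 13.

Using maze.move(dir→west), : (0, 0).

Invoking maze.sense(dir→south), — result: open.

Calling stack.push(x→south), — result: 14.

Invoking maze.move(dir→south), → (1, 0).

I call stack.pop, and see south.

Invoking maze.move(dir→north), and get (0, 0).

I call stack.pop, — result: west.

I call maze.move(dir→east), and observe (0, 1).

I use stack.pop(), giving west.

I try maze.move(dir→east), — result: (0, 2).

I invoke maze.sense(dir→east), : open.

Now I run stack.push(x→east), giving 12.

Next I call maze.move(dir→east), and get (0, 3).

I use maze.sense(dir→east), and observe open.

I run stack.push(x→east), and observe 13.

I try maze.move(dir→east), — result: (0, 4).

I use maze.sense(dir→east), and see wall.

Next I call stack.pop, : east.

Using maze.move(dir→west), which returns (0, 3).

Using stack.pop, yielding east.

Now I run maze.move(dir→west), and observe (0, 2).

Then stack.pop, and get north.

I try maze.move(dir→south), yielding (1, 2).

I try stack.pop, and get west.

I try maze.move(dir→east), which returns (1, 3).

Now I run stack.pop(), → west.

I run maze.move(dir→east), → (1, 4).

I run maze.sense(dir→east), giving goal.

Now I run maze.move(dir→east), → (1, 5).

Answer: (1, 5)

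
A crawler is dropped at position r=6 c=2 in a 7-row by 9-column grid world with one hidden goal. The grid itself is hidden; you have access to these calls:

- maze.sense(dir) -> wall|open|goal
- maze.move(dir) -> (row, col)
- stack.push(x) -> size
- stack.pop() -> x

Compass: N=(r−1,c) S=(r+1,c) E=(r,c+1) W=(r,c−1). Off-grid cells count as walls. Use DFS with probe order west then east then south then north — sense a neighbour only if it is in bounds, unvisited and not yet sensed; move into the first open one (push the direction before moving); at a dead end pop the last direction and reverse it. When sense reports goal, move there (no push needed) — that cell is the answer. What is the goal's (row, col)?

·→ maze.sense(west)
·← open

·→ stack.push(west)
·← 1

·→ maze.move(west)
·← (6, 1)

·→ maze.sense(west)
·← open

·→ stack.push(west)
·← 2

·→ maze.move(west)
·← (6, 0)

·→ maze.sense(north)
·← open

·→ stack.push(north)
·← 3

·→ maze.move(north)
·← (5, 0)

·→ maze.sense(east)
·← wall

·→ maze.sense(north)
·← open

·→ stack.push(north)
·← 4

·→ maze.move(north)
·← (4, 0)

·→ maze.sense(east)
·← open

·→ stack.push(east)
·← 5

·→ maze.move(east)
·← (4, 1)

·→ maze.sense(east)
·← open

·→ stack.push(east)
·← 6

·→ maze.move(east)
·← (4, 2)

·→ maze.sense(east)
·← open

·→ stack.push(east)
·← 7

·→ maze.move(east)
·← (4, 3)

·→ maze.sense(east)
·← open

·→ stack.push(east)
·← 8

·→ maze.move(east)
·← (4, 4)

·→ maze.sense(east)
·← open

·→ stack.push(east)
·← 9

·→ maze.move(east)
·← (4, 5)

·→ maze.sense(east)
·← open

·→ stack.push(east)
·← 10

·→ maze.move(east)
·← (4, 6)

·→ maze.sense(east)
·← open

·→ stack.push(east)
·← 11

·→ maze.move(east)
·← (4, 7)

·→ maze.sense(east)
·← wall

·→ maze.sense(south)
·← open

·→ stack.push(south)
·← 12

·→ maze.move(south)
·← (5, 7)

·→ maze.sense(west)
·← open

·→ stack.push(west)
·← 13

·→ maze.move(west)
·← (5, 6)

·→ maze.sense(west)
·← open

·→ stack.push(west)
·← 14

·→ maze.move(west)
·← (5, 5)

·→ maze.sense(west)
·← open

·→ stack.push(west)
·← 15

·→ maze.move(west)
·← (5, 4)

·→ maze.sense(west)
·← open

·→ stack.push(west)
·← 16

·→ maze.move(west)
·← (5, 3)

·→ maze.sense(west)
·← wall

·→ maze.sense(south)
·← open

·→ stack.push(south)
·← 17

·→ maze.move(south)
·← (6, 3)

·→ maze.sense(east)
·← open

·→ stack.push(east)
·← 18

·→ maze.move(east)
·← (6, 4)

·→ maze.sense(east)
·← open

·→ stack.push(east)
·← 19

·→ maze.move(east)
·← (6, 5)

·→ maze.sense(east)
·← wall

·→ stack.pop()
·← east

·→ maze.move(west)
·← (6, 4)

·→ stack.pop()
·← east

·→ maze.move(west)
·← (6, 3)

·→ stack.pop()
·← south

·→ maze.move(north)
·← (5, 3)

·→ stack.pop()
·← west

·→ maze.move(east)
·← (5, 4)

·→ stack.pop()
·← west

·→ maze.move(east)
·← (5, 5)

·→ stack.pop()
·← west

·→ maze.move(east)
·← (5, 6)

·→ stack.pop()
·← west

·→ maze.move(east)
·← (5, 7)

·→ maze.sense(east)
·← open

·→ stack.push(east)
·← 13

·→ maze.move(east)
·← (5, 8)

·→ maze.sense(south)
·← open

·→ stack.push(south)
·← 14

·→ maze.move(south)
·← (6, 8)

·→ maze.sense(west)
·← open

·→ stack.push(west)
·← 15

·→ maze.move(west)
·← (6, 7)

·→ stack.pop()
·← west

·→ maze.move(east)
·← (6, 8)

·→ stack.pop()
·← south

·→ maze.move(north)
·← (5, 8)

·→ stack.pop()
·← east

·→ maze.move(west)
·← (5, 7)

·→ stack.pop()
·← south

·→ maze.move(north)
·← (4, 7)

·→ maze.sense(north)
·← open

·→ stack.push(north)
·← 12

·→ maze.move(north)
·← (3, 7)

·→ maze.sense(west)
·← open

·→ stack.push(west)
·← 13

·→ maze.move(west)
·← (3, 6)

·→ maze.sense(west)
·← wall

·→ maze.sense(north)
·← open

·→ stack.push(north)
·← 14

·→ maze.move(north)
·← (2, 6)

·→ maze.sense(west)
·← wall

·→ maze.sense(east)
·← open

·→ stack.push(east)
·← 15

·→ maze.move(east)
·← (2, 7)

·→ maze.sense(east)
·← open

·→ stack.push(east)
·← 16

·→ maze.move(east)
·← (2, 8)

·→ maze.sense(south)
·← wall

·→ maze.sense(north)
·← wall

·→ stack.pop()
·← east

·→ maze.move(west)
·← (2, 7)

·→ maze.sense(north)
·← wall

·→ stack.pop()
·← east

·→ maze.move(west)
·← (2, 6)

·→ maze.sense(north)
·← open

·→ stack.push(north)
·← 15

·→ maze.move(north)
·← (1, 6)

·→ maze.sense(west)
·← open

·→ stack.push(west)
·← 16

·→ maze.move(west)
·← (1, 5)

·→ maze.sense(west)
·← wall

·→ maze.sense(north)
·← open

·→ stack.push(north)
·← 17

·→ maze.move(north)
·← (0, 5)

·→ maze.sense(west)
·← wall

·→ maze.sense(east)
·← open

·→ stack.push(east)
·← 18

·→ maze.move(east)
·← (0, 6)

·→ maze.sense(east)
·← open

·→ stack.push(east)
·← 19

·→ maze.move(east)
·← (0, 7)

·→ maze.sense(east)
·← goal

·→ maze.move(east)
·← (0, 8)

Answer: (0, 8)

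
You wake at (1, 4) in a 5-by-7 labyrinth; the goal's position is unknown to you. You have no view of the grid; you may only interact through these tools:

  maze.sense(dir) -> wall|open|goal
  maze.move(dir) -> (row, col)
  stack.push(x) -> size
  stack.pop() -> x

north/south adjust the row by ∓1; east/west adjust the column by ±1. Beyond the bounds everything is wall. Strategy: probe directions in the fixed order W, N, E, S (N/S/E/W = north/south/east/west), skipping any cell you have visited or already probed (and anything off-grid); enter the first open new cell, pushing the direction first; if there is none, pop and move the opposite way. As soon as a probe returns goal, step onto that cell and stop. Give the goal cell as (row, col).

// maze.sense(dir→west) => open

// stack.push(x→west) => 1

// maze.move(dir→west) => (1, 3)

// maze.sense(dir→west) => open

// stack.push(x→west) => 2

// maze.move(dir→west) => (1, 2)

// maze.sense(dir→west) => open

// stack.push(x→west) => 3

// maze.move(dir→west) => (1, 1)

// maze.sense(dir→west) => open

// stack.push(x→west) => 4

// maze.move(dir→west) => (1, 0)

// maze.sense(dir→north) => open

// stack.push(x→north) => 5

// maze.move(dir→north) => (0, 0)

// maze.sense(dir→east) => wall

// stack.pop() => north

// maze.move(dir→south) => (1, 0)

// maze.sense(dir→south) => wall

// stack.pop() => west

// maze.move(dir→east) => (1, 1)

// maze.sense(dir→south) => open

// stack.push(x→south) => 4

// maze.move(dir→south) => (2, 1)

// maze.sense(dir→east) => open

// stack.push(x→east) => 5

// maze.move(dir→east) => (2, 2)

// maze.sense(dir→east) => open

// stack.push(x→east) => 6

// maze.move(dir→east) => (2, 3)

// maze.sense(dir→east) => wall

// maze.sense(dir→south) => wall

// stack.pop() => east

// maze.move(dir→west) => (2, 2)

// maze.sense(dir→south) => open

// stack.push(x→south) => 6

// maze.move(dir→south) => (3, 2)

// maze.sense(dir→west) => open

// stack.push(x→west) => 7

// maze.move(dir→west) => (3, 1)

// maze.sense(dir→west) => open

// stack.push(x→west) => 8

// maze.move(dir→west) => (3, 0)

// maze.sense(dir→south) => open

// stack.push(x→south) => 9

// maze.move(dir→south) => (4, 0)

// maze.sense(dir→east) => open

// stack.push(x→east) => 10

// maze.move(dir→east) => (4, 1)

// maze.sense(dir→east) => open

// stack.push(x→east) => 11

// maze.move(dir→east) => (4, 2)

// maze.sense(dir→east) => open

// stack.push(x→east) => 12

// maze.move(dir→east) => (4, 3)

// maze.sense(dir→east) => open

// stack.push(x→east) => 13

// maze.move(dir→east) => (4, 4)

// maze.sense(dir→north) => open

// stack.push(x→north) => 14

// maze.move(dir→north) => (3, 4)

// maze.sense(dir→east) => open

// stack.push(x→east) => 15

// maze.move(dir→east) => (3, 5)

// maze.sense(dir→north) => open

// stack.push(x→north) => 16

// maze.move(dir→north) => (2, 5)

// maze.sense(dir→north) => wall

// maze.sense(dir→east) => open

// stack.push(x→east) => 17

// maze.move(dir→east) => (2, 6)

// maze.sense(dir→north) => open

// stack.push(x→north) => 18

// maze.move(dir→north) => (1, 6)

// maze.sense(dir→north) => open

// stack.push(x→north) => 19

// maze.move(dir→north) => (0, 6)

// maze.sense(dir→west) => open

// stack.push(x→west) => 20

// maze.move(dir→west) => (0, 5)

// maze.sense(dir→west) => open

// stack.push(x→west) => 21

// maze.move(dir→west) => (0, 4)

// maze.sense(dir→west) => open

// stack.push(x→west) => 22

// maze.move(dir→west) => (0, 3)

// maze.sense(dir→west) => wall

// stack.pop() => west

// maze.move(dir→east) => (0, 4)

// stack.pop() => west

// maze.move(dir→east) => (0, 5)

// stack.pop() => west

// maze.move(dir→east) => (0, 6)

// stack.pop() => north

// maze.move(dir→south) => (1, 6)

// stack.pop() => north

// maze.move(dir→south) => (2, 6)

// maze.sense(dir→south) => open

// stack.push(x→south) => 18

// maze.move(dir→south) => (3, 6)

// maze.sense(dir→south) => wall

// stack.pop() => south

// maze.move(dir→north) => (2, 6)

// stack.pop() => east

// maze.move(dir→west) => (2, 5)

// stack.pop() => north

// maze.move(dir→south) => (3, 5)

// maze.sense(dir→south) => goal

// maze.move(dir→south) => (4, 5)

Answer: (4, 5)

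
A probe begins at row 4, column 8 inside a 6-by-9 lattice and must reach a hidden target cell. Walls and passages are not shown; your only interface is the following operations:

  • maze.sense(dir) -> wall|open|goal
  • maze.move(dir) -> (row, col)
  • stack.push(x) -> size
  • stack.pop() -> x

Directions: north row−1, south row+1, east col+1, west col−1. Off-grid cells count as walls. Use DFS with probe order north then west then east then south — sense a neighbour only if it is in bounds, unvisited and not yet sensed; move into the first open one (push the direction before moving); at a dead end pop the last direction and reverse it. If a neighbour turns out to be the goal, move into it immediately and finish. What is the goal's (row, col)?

% 1. maze.sense(north) -> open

% 2. stack.push(north) -> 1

% 3. maze.move(north) -> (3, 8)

% 4. maze.sense(north) -> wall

% 5. maze.sense(west) -> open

% 6. stack.push(west) -> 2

% 7. maze.move(west) -> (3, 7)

% 8. maze.sense(north) -> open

% 9. stack.push(north) -> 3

% 10. maze.move(north) -> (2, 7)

% 11. maze.sense(north) -> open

% 12. stack.push(north) -> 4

% 13. maze.move(north) -> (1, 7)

% 14. maze.sense(north) -> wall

% 15. maze.sense(west) -> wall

% 16. maze.sense(east) -> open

% 17. stack.push(east) -> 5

% 18. maze.move(east) -> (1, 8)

% 19. maze.sense(north) -> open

% 20. stack.push(north) -> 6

% 21. maze.move(north) -> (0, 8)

% 22. stack.pop() -> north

% 23. maze.move(south) -> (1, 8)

% 24. stack.pop() -> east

% 25. maze.move(west) -> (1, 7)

% 26. stack.pop() -> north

% 27. maze.move(south) -> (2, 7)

% 28. maze.sense(west) -> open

% 29. stack.push(west) -> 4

% 30. maze.move(west) -> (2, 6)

% 31. maze.sense(west) -> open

% 32. stack.push(west) -> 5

% 33. maze.move(west) -> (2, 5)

% 34. maze.sense(north) -> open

% 35. stack.push(north) -> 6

% 36. maze.move(north) -> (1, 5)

% 37. maze.sense(north) -> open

% 38. stack.push(north) -> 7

% 39. maze.move(north) -> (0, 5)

% 40. maze.sense(west) -> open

% 41. stack.push(west) -> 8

% 42. maze.move(west) -> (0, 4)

% 43. maze.sense(west) -> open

% 44. stack.push(west) -> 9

% 45. maze.move(west) -> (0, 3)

% 46. maze.sense(west) -> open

% 47. stack.push(west) -> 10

% 48. maze.move(west) -> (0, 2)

% 49. maze.sense(west) -> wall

% 50. maze.sense(south) -> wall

% 51. stack.pop() -> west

% 52. maze.move(east) -> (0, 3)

% 53. maze.sense(south) -> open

% 54. stack.push(south) -> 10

% 55. maze.move(south) -> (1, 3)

% 56. maze.sense(east) -> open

% 57. stack.push(east) -> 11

% 58. maze.move(east) -> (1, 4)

% 59. maze.sense(south) -> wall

% 60. stack.pop() -> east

% 61. maze.move(west) -> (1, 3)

% 62. maze.sense(south) -> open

% 63. stack.push(south) -> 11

% 64. maze.move(south) -> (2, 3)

% 65. maze.sense(west) -> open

% 66. stack.push(west) -> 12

% 67. maze.move(west) -> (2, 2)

% 68. maze.sense(west) -> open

% 69. stack.push(west) -> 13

% 70. maze.move(west) -> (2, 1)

% 71. maze.sense(north) -> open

% 72. stack.push(north) -> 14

% 73. maze.move(north) -> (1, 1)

% 74. maze.sense(west) -> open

% 75. stack.push(west) -> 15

% 76. maze.move(west) -> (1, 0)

% 77. maze.sense(north) -> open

% 78. stack.push(north) -> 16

% 79. maze.move(north) -> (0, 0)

% 80. stack.pop() -> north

% 81. maze.move(south) -> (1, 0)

% 82. maze.sense(south) -> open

% 83. stack.push(south) -> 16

% 84. maze.move(south) -> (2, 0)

% 85. maze.sense(south) -> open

% 86. stack.push(south) -> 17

% 87. maze.move(south) -> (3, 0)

% 88. maze.sense(east) -> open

% 89. stack.push(east) -> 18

% 90. maze.move(east) -> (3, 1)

% 91. maze.sense(east) -> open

% 92. stack.push(east) -> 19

% 93. maze.move(east) -> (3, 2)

% 94. maze.sense(east) -> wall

% 95. maze.sense(south) -> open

% 96. stack.push(south) -> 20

% 97. maze.move(south) -> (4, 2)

% 98. maze.sense(west) -> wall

% 99. maze.sense(east) -> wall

% 100. maze.sense(south) -> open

% 101. stack.push(south) -> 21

% 102. maze.move(south) -> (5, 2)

% 103. maze.sense(west) -> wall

% 104. maze.sense(east) -> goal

% 105. maze.move(east) -> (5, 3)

Answer: (5, 3)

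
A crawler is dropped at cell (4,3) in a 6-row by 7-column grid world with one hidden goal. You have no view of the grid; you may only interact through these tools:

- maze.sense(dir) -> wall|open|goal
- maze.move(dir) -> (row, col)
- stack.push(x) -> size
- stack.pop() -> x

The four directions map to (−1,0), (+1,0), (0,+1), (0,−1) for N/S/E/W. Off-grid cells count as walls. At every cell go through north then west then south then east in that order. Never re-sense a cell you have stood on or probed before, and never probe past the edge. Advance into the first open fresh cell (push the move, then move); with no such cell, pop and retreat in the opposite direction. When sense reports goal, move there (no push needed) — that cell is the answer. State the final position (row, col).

CALL sense[dir→north]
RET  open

CALL push[x→north]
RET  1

CALL move[dir→north]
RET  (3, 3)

CALL sense[dir→north]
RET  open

CALL push[x→north]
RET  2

CALL move[dir→north]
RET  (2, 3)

CALL sense[dir→north]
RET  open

CALL push[x→north]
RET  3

CALL move[dir→north]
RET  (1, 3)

CALL sense[dir→north]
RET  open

CALL push[x→north]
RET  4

CALL move[dir→north]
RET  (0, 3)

CALL sense[dir→west]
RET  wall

CALL sense[dir→east]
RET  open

CALL push[x→east]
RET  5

CALL move[dir→east]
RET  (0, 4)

CALL sense[dir→south]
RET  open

CALL push[x→south]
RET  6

CALL move[dir→south]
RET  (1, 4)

CALL sense[dir→south]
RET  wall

CALL sense[dir→east]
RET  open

CALL push[x→east]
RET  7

CALL move[dir→east]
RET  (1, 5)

CALL sense[dir→north]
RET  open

CALL push[x→north]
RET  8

CALL move[dir→north]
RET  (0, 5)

CALL sense[dir→east]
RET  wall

CALL pop[]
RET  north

CALL move[dir→south]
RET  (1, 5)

CALL sense[dir→south]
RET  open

CALL push[x→south]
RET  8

CALL move[dir→south]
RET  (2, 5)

CALL sense[dir→south]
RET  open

CALL push[x→south]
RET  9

CALL move[dir→south]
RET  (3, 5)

CALL sense[dir→west]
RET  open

CALL push[x→west]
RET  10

CALL move[dir→west]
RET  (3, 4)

CALL sense[dir→south]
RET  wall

CALL pop[]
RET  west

CALL move[dir→east]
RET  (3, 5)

CALL sense[dir→south]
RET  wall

CALL sense[dir→east]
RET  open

CALL push[x→east]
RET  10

CALL move[dir→east]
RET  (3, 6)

CALL sense[dir→north]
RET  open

CALL push[x→north]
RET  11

CALL move[dir→north]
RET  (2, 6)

CALL sense[dir→north]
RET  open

CALL push[x→north]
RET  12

CALL move[dir→north]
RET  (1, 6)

CALL pop[]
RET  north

CALL move[dir→south]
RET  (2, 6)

CALL pop[]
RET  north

CALL move[dir→south]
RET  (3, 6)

CALL sense[dir→south]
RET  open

CALL push[x→south]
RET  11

CALL move[dir→south]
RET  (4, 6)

CALL sense[dir→south]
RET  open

CALL push[x→south]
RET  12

CALL move[dir→south]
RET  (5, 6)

CALL sense[dir→west]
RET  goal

CALL move[dir→west]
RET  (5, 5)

Answer: (5, 5)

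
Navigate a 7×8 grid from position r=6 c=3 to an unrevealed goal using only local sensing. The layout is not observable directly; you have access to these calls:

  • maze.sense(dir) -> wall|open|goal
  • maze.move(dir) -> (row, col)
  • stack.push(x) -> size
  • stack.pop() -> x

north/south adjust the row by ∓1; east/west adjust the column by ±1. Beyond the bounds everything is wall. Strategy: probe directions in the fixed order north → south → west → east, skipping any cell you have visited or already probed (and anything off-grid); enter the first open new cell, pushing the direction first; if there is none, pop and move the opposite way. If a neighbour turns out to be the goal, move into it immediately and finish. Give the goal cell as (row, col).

>>> maze.sense dir=north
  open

>>> stack.push x=north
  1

>>> maze.move dir=north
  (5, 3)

>>> maze.sense dir=north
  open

>>> stack.push x=north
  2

>>> maze.move dir=north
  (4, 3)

>>> maze.sense dir=north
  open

>>> stack.push x=north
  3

>>> maze.move dir=north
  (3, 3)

>>> maze.sense dir=north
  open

>>> stack.push x=north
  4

>>> maze.move dir=north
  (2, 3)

>>> maze.sense dir=north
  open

>>> stack.push x=north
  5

>>> maze.move dir=north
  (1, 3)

>>> maze.sense dir=north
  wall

>>> maze.sense dir=west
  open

>>> stack.push x=west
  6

>>> maze.move dir=west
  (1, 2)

>>> maze.sense dir=north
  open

>>> stack.push x=north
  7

>>> maze.move dir=north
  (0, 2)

>>> maze.sense dir=west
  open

>>> stack.push x=west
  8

>>> maze.move dir=west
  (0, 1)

>>> maze.sense dir=south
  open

>>> stack.push x=south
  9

>>> maze.move dir=south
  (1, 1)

>>> maze.sense dir=south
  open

>>> stack.push x=south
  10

>>> maze.move dir=south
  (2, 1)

>>> maze.sense dir=south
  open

>>> stack.push x=south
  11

>>> maze.move dir=south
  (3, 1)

>>> maze.sense dir=south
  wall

>>> maze.sense dir=west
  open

>>> stack.push x=west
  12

>>> maze.move dir=west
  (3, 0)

>>> maze.sense dir=north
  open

>>> stack.push x=north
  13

>>> maze.move dir=north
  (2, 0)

>>> maze.sense dir=north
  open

>>> stack.push x=north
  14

>>> maze.move dir=north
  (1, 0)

>>> maze.sense dir=north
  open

>>> stack.push x=north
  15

>>> maze.move dir=north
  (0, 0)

>>> stack.pop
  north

>>> maze.move dir=south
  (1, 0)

>>> stack.pop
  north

>>> maze.move dir=south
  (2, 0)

>>> stack.pop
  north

>>> maze.move dir=south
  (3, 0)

>>> maze.sense dir=south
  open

>>> stack.push x=south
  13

>>> maze.move dir=south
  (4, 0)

>>> maze.sense dir=south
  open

>>> stack.push x=south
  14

>>> maze.move dir=south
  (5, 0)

>>> maze.sense dir=south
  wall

>>> maze.sense dir=east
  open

>>> stack.push x=east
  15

>>> maze.move dir=east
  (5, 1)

>>> maze.sense dir=south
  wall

>>> maze.sense dir=east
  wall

>>> stack.pop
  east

>>> maze.move dir=west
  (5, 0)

>>> stack.pop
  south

>>> maze.move dir=north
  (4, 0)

>>> stack.pop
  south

>>> maze.move dir=north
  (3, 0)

>>> stack.pop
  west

>>> maze.move dir=east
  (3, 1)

>>> maze.sense dir=east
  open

>>> stack.push x=east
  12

>>> maze.move dir=east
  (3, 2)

>>> maze.sense dir=north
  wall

>>> maze.sense dir=south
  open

>>> stack.push x=south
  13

>>> maze.move dir=south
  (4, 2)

>>> stack.pop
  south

>>> maze.move dir=north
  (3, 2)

>>> stack.pop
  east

>>> maze.move dir=west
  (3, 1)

>>> stack.pop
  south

>>> maze.move dir=north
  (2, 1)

>>> stack.pop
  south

>>> maze.move dir=north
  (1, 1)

>>> stack.pop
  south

>>> maze.move dir=north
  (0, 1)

>>> stack.pop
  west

>>> maze.move dir=east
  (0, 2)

>>> stack.pop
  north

>>> maze.move dir=south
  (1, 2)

>>> stack.pop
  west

>>> maze.move dir=east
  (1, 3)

>>> maze.sense dir=east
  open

>>> stack.push x=east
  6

>>> maze.move dir=east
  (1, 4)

>>> maze.sense dir=north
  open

>>> stack.push x=north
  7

>>> maze.move dir=north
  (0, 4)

>>> maze.sense dir=east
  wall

>>> stack.pop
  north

>>> maze.move dir=south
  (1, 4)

>>> maze.sense dir=south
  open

>>> stack.push x=south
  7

>>> maze.move dir=south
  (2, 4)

>>> maze.sense dir=south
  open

>>> stack.push x=south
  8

>>> maze.move dir=south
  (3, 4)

>>> maze.sense dir=south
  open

>>> stack.push x=south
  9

>>> maze.move dir=south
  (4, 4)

>>> maze.sense dir=south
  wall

>>> maze.sense dir=east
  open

>>> stack.push x=east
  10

>>> maze.move dir=east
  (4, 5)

>>> maze.sense dir=north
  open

>>> stack.push x=north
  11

>>> maze.move dir=north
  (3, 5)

>>> maze.sense dir=north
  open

>>> stack.push x=north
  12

>>> maze.move dir=north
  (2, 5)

>>> maze.sense dir=north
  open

>>> stack.push x=north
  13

>>> maze.move dir=north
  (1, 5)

>>> maze.sense dir=east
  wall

>>> stack.pop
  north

>>> maze.move dir=south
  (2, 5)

>>> maze.sense dir=east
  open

>>> stack.push x=east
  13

>>> maze.move dir=east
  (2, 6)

>>> maze.sense dir=south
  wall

>>> maze.sense dir=east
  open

>>> stack.push x=east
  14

>>> maze.move dir=east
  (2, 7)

>>> maze.sense dir=north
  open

>>> stack.push x=north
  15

>>> maze.move dir=north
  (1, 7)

>>> maze.sense dir=north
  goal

>>> maze.move dir=north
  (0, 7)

Answer: (0, 7)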